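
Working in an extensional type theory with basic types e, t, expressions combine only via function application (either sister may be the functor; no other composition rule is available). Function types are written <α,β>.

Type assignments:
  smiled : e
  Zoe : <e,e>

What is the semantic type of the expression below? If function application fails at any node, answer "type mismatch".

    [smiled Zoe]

[smiled Zoe]: <e,e> applied to e yields e.

e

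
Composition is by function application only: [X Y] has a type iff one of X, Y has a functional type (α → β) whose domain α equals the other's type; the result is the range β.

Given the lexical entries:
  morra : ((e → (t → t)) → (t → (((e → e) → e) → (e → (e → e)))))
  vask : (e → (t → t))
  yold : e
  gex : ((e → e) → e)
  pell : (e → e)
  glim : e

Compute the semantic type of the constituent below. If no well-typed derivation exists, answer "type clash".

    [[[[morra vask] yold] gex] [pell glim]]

[morra vask]: functor morra : ((e → (t → t)) → (t → (((e → e) → e) → (e → (e → e))))), argument vask : (e → (t → t)); result (t → (((e → e) → e) → (e → (e → e)))).
At [[morra vask] yold]: neither (t → (((e → e) → e) → (e → (e → e)))) nor e can take the other as argument; the node is ill-typed.

type clash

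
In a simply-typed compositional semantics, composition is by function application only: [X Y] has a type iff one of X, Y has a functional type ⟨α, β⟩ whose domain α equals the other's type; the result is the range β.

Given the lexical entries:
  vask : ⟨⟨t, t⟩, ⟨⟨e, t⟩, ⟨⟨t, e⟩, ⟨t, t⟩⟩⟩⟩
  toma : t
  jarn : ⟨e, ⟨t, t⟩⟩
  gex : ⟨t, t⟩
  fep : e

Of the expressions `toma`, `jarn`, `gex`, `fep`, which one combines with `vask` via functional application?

gex

toma : t — neither side's domain matches the other.
jarn : ⟨e, ⟨t, t⟩⟩ — neither side's domain matches the other.
gex — combines: vask : ⟨⟨t, t⟩, ⟨⟨e, t⟩, ⟨⟨t, e⟩, ⟨t, t⟩⟩⟩⟩ takes gex : ⟨t, t⟩ as argument, giving ⟨⟨e, t⟩, ⟨⟨t, e⟩, ⟨t, t⟩⟩⟩.
fep : e — neither side's domain matches the other.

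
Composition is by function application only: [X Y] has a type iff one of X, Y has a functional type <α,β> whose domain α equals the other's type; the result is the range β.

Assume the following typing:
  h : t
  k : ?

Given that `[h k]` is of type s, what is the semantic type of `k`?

At [h k] (required: s): h is t, which is not a function with range s; hence k is the functor — type <t,s>.

<t,s>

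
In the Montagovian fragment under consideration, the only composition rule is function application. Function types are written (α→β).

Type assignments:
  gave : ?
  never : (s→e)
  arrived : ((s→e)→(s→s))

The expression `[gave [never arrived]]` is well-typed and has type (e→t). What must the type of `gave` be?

((s→s)→(e→t))

[gave [never arrived]] must have type (e→t). The sister [never arrived] has type (s→s); that is not a function onto (e→t), so gave must be the functor, of type ((s→s)→(e→t)).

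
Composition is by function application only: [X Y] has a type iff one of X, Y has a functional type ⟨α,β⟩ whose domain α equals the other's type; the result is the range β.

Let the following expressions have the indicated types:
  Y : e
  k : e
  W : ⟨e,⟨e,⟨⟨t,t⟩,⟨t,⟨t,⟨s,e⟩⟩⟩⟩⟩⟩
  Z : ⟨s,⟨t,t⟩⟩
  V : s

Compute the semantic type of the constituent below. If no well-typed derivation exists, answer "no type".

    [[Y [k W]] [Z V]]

[k W]: ⟨e,⟨e,⟨⟨t,t⟩,⟨t,⟨t,⟨s,e⟩⟩⟩⟩⟩⟩ applied to e yields ⟨e,⟨⟨t,t⟩,⟨t,⟨t,⟨s,e⟩⟩⟩⟩⟩.
[Y [k W]]: ⟨e,⟨⟨t,t⟩,⟨t,⟨t,⟨s,e⟩⟩⟩⟩⟩ applied to e yields ⟨⟨t,t⟩,⟨t,⟨t,⟨s,e⟩⟩⟩⟩.
[Z V]: ⟨s,⟨t,t⟩⟩ applied to s yields ⟨t,t⟩.
[[Y [k W]] [Z V]]: ⟨⟨t,t⟩,⟨t,⟨t,⟨s,e⟩⟩⟩⟩ applied to ⟨t,t⟩ yields ⟨t,⟨t,⟨s,e⟩⟩⟩.

⟨t,⟨t,⟨s,e⟩⟩⟩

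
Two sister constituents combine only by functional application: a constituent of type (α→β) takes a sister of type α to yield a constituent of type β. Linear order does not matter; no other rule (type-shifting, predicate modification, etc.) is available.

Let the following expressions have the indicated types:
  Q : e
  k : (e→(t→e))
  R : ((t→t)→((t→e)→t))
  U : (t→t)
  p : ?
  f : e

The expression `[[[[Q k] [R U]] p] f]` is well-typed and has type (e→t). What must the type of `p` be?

[[[[Q k] [R U]] p] f] must have type (e→t). The sister f has type e; that is not a function onto (e→t), so [[[Q k] [R U]] p] must be the functor, of type (e→(e→t)).
[[[Q k] [R U]] p] must have type (e→(e→t)). The sister [[Q k] [R U]] has type t; that is not a function onto (e→(e→t)), so p must be the functor, of type (t→(e→(e→t))).

(t→(e→(e→t)))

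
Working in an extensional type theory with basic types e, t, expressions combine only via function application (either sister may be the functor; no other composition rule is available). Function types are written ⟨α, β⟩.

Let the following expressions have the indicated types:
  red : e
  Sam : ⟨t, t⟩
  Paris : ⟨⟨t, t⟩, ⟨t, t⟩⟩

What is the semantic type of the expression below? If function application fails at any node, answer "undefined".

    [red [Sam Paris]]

[Sam Paris]: ⟨⟨t, t⟩, ⟨t, t⟩⟩ applied to ⟨t, t⟩ yields ⟨t, t⟩.
[red [Sam Paris]]: e and ⟨t, t⟩ cannot combine by function application — type clash.

undefined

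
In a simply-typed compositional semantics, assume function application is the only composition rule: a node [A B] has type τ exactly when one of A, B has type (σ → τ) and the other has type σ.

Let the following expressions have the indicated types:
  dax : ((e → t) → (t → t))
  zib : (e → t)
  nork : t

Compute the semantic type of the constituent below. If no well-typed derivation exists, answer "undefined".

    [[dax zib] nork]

At [dax zib], dax : ((e → t) → (t → t)) takes zib : (e → t), giving (t → t).
At [[dax zib] nork], [dax zib] : (t → t) takes nork : t, giving t.

t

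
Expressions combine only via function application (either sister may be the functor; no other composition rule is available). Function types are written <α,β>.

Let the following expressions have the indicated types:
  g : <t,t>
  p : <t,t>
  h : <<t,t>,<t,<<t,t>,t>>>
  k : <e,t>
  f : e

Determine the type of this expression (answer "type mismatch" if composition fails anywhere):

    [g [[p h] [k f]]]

At [p h], h : <<t,t>,<t,<<t,t>,t>>> takes p : <t,t>, giving <t,<<t,t>,t>>.
At [k f], k : <e,t> takes f : e, giving t.
At [[p h] [k f]], [p h] : <t,<<t,t>,t>> takes [k f] : t, giving <<t,t>,t>.
At [g [[p h] [k f]]], [[p h] [k f]] : <<t,t>,t> takes g : <t,t>, giving t.

t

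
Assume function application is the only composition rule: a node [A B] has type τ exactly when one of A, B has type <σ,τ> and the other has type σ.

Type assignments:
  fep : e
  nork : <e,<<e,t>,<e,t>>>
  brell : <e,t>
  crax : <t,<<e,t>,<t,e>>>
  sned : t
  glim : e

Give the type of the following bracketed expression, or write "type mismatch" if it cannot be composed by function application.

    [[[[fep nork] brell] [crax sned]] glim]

[fep nork]: functor nork : <e,<<e,t>,<e,t>>>, argument fep : e; result <<e,t>,<e,t>>.
[[fep nork] brell]: functor [fep nork] : <<e,t>,<e,t>>, argument brell : <e,t>; result <e,t>.
[crax sned]: functor crax : <t,<<e,t>,<t,e>>>, argument sned : t; result <<e,t>,<t,e>>.
[[[fep nork] brell] [crax sned]]: functor [crax sned] : <<e,t>,<t,e>>, argument [[fep nork] brell] : <e,t>; result <t,e>.
At [[[[fep nork] brell] [crax sned]] glim]: neither <t,e> nor e can take the other as argument; the node is ill-typed.

type mismatch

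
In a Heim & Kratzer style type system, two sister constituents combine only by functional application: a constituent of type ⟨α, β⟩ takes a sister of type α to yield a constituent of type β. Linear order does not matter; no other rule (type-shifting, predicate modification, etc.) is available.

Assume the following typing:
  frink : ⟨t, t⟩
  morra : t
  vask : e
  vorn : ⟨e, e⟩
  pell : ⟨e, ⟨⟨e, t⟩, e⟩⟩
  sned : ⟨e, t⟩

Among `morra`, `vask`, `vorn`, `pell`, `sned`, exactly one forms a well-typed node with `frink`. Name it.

morra — combines: frink : ⟨t, t⟩ takes morra : t as argument, giving t.
vask : e — no; frink wants t, and vask wants nothing (atomic).
vorn : ⟨e, e⟩ — no; frink wants t, and vorn wants e.
pell : ⟨e, ⟨⟨e, t⟩, e⟩⟩ — no; frink wants t, and pell wants e.
sned : ⟨e, t⟩ — no; frink wants t, and sned wants e.

morra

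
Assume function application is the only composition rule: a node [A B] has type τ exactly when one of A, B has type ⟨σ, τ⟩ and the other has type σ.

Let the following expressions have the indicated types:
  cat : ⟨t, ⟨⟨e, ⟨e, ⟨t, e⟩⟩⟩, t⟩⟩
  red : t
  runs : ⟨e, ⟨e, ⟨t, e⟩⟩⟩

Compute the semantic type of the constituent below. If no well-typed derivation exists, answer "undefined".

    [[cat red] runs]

t

[cat red]: functor cat : ⟨t, ⟨⟨e, ⟨e, ⟨t, e⟩⟩⟩, t⟩⟩, argument red : t; result ⟨⟨e, ⟨e, ⟨t, e⟩⟩⟩, t⟩.
[[cat red] runs]: functor [cat red] : ⟨⟨e, ⟨e, ⟨t, e⟩⟩⟩, t⟩, argument runs : ⟨e, ⟨e, ⟨t, e⟩⟩⟩; result t.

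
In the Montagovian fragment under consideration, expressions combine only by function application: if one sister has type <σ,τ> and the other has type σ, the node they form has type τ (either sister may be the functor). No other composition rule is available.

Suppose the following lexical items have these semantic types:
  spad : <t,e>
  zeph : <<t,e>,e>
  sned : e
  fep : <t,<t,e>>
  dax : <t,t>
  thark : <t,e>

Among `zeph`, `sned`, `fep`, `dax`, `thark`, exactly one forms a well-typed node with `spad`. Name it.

zeph — combines: zeph : <<t,e>,e> takes spad : <t,e> as argument, giving e.
sned : e — no; spad wants t, and sned wants nothing (atomic).
fep : <t,<t,e>> — no; spad wants t, and fep wants t.
dax : <t,t> — no; spad wants t, and dax wants t.
thark : <t,e> — no; spad wants t, and thark wants t.

zeph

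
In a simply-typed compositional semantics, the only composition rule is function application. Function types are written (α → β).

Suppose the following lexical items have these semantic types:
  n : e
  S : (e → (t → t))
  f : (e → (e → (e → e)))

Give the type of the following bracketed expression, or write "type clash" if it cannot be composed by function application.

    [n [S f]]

type clash

At [S f]: neither (e → (t → t)) nor (e → (e → (e → e))) can take the other as argument; the node is ill-typed.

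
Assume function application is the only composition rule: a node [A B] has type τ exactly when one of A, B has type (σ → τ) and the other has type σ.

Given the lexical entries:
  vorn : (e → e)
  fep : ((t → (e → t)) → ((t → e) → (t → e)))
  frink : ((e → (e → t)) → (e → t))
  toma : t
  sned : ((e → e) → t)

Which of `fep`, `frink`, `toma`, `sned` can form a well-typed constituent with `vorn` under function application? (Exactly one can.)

fep : ((t → (e → t)) → ((t → e) → (t → e))) — neither side's domain matches the other.
frink : ((e → (e → t)) → (e → t)) — neither side's domain matches the other.
toma : t — neither side's domain matches the other.
sned — combines: sned : ((e → e) → t) takes vorn : (e → e) as argument, giving t.

sned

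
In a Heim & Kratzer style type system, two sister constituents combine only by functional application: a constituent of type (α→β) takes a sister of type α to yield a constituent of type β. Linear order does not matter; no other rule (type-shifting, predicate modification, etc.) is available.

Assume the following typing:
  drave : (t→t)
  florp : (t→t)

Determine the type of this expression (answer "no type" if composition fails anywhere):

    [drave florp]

[drave florp]: (t→t) and (t→t) cannot combine by function application — type clash.

no type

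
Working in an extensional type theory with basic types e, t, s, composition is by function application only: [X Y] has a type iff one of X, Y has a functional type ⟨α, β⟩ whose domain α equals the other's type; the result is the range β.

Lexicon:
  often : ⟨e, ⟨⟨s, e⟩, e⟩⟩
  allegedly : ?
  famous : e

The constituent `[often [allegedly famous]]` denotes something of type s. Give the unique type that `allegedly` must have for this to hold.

For [often [allegedly famous]] to have type s with often of type ⟨e, ⟨⟨s, e⟩, e⟩⟩, [allegedly famous] must be the function: [allegedly famous] : ⟨⟨e, ⟨⟨s, e⟩, e⟩⟩, s⟩.
For [allegedly famous] to have type ⟨⟨e, ⟨⟨s, e⟩, e⟩⟩, s⟩ with famous of type e, allegedly must be the function: allegedly : ⟨e, ⟨⟨e, ⟨⟨s, e⟩, e⟩⟩, s⟩⟩.

⟨e, ⟨⟨e, ⟨⟨s, e⟩, e⟩⟩, s⟩⟩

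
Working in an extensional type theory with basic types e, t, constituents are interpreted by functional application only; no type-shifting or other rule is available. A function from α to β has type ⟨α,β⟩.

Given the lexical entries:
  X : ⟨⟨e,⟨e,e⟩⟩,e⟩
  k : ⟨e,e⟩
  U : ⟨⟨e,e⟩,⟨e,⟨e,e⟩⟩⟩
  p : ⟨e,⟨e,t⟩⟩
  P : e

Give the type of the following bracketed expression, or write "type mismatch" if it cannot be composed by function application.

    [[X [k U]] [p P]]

[k U]: functor U : ⟨⟨e,e⟩,⟨e,⟨e,e⟩⟩⟩, argument k : ⟨e,e⟩; result ⟨e,⟨e,e⟩⟩.
[X [k U]]: functor X : ⟨⟨e,⟨e,e⟩⟩,e⟩, argument [k U] : ⟨e,⟨e,e⟩⟩; result e.
[p P]: functor p : ⟨e,⟨e,t⟩⟩, argument P : e; result ⟨e,t⟩.
[[X [k U]] [p P]]: functor [p P] : ⟨e,t⟩, argument [X [k U]] : e; result t.

t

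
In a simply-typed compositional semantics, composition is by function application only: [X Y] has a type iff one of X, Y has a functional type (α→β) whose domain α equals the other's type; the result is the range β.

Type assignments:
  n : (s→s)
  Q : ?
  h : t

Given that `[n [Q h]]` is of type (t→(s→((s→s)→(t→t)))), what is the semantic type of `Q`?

(t→((s→s)→(t→(s→((s→s)→(t→t))))))

At [n [Q h]] (required: (t→(s→((s→s)→(t→t))))): n is (s→s), which is not a function with range (t→(s→((s→s)→(t→t)))); hence [Q h] is the functor — type ((s→s)→(t→(s→((s→s)→(t→t))))).
At [Q h] (required: ((s→s)→(t→(s→((s→s)→(t→t)))))): h is t, which is not a function with range ((s→s)→(t→(s→((s→s)→(t→t))))); hence Q is the functor — type (t→((s→s)→(t→(s→((s→s)→(t→t)))))).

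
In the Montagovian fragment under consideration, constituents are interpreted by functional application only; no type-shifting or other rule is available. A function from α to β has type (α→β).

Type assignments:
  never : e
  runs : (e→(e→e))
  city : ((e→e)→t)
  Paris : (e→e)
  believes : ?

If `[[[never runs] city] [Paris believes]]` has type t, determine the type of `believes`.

((e→e)→(t→t))

[[[never runs] city] [Paris believes]] is required to be t. [[never runs] city] : t cannot yield t as functor, so [Paris believes] : (t→t).
[Paris believes] is required to be (t→t). Paris : (e→e) cannot yield (t→t) as functor, so believes : ((e→e)→(t→t)).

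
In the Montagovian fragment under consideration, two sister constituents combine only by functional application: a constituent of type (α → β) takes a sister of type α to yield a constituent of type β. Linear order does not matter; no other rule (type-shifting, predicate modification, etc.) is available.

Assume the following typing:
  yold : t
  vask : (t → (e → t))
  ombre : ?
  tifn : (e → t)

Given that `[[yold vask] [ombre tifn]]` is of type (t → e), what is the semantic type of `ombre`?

For [[yold vask] [ombre tifn]] to have type (t → e) with [yold vask] of type (e → t), [ombre tifn] must be the function: [ombre tifn] : ((e → t) → (t → e)).
For [ombre tifn] to have type ((e → t) → (t → e)) with tifn of type (e → t), ombre must be the function: ombre : ((e → t) → ((e → t) → (t → e))).

((e → t) → ((e → t) → (t → e)))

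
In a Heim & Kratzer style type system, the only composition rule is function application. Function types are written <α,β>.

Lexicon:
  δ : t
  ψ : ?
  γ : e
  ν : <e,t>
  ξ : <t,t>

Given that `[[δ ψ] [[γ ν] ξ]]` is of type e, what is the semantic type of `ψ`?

<t,<t,e>>

[[δ ψ] [[γ ν] ξ]] is required to be e. [[γ ν] ξ] : t cannot yield e as functor, so [δ ψ] : <t,e>.
[δ ψ] is required to be <t,e>. δ : t cannot yield <t,e> as functor, so ψ : <t,<t,e>>.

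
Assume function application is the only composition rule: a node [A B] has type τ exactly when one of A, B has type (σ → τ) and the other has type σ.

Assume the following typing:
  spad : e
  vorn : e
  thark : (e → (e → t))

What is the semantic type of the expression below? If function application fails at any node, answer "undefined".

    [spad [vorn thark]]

t

[vorn thark]: functor thark : (e → (e → t)), argument vorn : e; result (e → t).
[spad [vorn thark]]: functor [vorn thark] : (e → t), argument spad : e; result t.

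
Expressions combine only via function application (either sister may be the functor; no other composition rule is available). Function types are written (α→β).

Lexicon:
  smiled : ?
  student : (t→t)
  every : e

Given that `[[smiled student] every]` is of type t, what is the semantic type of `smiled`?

((t→t)→(e→t))

[[smiled student] every] must have type t. The sister every has type e; that is not a function onto t, so [smiled student] must be the functor, of type (e→t).
[smiled student] must have type (e→t). The sister student has type (t→t); that is not a function onto (e→t), so smiled must be the functor, of type ((t→t)→(e→t)).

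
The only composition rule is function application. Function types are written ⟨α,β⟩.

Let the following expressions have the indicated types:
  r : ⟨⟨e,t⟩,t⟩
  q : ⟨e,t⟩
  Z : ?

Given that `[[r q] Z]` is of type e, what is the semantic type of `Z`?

⟨t,e⟩

At [[r q] Z] (required: e): [r q] is t, which is not a function with range e; hence Z is the functor — type ⟨t,e⟩.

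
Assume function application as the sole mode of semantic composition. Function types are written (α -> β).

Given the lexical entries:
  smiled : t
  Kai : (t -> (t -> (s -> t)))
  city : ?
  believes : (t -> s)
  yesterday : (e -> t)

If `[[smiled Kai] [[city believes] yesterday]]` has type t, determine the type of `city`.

((t -> s) -> ((e -> t) -> ((t -> (s -> t)) -> t)))

For [[smiled Kai] [[city believes] yesterday]] to have type t with [smiled Kai] of type (t -> (s -> t)), [[city believes] yesterday] must be the function: [[city believes] yesterday] : ((t -> (s -> t)) -> t).
For [[city believes] yesterday] to have type ((t -> (s -> t)) -> t) with yesterday of type (e -> t), [city believes] must be the function: [city believes] : ((e -> t) -> ((t -> (s -> t)) -> t)).
For [city believes] to have type ((e -> t) -> ((t -> (s -> t)) -> t)) with believes of type (t -> s), city must be the function: city : ((t -> s) -> ((e -> t) -> ((t -> (s -> t)) -> t))).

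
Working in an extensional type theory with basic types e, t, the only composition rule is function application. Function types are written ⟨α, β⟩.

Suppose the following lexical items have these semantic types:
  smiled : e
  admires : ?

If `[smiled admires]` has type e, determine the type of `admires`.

⟨e, e⟩

For [smiled admires] to have type e with smiled of type e, admires must be the function: admires : ⟨e, e⟩.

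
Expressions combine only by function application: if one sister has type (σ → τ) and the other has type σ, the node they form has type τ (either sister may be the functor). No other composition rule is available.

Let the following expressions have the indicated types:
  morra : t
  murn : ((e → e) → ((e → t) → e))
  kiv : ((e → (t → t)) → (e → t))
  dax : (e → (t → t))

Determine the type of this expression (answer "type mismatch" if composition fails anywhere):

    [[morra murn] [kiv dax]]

type mismatch

[morra murn]: t with ((e → e) → ((e → t) → e)) — neither is a function whose domain matches the other; composition fails here.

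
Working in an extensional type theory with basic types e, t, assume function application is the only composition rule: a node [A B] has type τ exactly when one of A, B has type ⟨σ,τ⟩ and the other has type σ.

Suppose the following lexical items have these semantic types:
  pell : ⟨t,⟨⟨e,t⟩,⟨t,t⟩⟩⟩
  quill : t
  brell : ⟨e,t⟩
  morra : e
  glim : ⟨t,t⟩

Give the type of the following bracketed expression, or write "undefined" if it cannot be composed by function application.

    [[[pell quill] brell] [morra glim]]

undefined

[pell quill]: functor pell : ⟨t,⟨⟨e,t⟩,⟨t,t⟩⟩⟩, argument quill : t; result ⟨⟨e,t⟩,⟨t,t⟩⟩.
[[pell quill] brell]: functor [pell quill] : ⟨⟨e,t⟩,⟨t,t⟩⟩, argument brell : ⟨e,t⟩; result ⟨t,t⟩.
[morra glim]: e with ⟨t,t⟩ — neither is a function whose domain matches the other; composition fails here.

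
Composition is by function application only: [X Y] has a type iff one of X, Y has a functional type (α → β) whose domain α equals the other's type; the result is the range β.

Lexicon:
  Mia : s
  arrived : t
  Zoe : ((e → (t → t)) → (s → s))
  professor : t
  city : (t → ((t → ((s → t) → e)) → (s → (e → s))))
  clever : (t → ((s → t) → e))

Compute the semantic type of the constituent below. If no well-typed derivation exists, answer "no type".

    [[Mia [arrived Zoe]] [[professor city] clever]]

[arrived Zoe]: t and ((e → (t → t)) → (s → s)) cannot combine by function application — type clash.

no type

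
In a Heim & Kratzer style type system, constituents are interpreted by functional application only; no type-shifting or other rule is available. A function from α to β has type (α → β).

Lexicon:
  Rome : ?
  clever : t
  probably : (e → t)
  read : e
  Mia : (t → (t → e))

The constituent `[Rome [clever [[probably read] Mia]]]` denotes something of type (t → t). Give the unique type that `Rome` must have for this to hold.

[Rome [clever [[probably read] Mia]]] is required to be (t → t). [clever [[probably read] Mia]] : e cannot yield (t → t) as functor, so Rome : (e → (t → t)).

(e → (t → t))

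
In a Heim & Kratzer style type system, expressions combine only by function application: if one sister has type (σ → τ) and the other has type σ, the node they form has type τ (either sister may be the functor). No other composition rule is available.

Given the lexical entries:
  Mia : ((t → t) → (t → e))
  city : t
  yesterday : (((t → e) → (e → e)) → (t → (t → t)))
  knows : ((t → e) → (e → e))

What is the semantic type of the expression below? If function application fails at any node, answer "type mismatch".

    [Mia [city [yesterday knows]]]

(t → e)

[yesterday knows]: (((t → e) → (e → e)) → (t → (t → t))) applied to ((t → e) → (e → e)) yields (t → (t → t)).
[city [yesterday knows]]: (t → (t → t)) applied to t yields (t → t).
[Mia [city [yesterday knows]]]: ((t → t) → (t → e)) applied to (t → t) yields (t → e).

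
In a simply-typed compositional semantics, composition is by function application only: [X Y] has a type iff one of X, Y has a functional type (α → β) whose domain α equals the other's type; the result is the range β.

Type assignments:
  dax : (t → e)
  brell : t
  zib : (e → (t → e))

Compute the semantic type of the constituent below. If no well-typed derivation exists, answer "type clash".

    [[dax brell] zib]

(t → e)

[dax brell]: functor dax : (t → e), argument brell : t; result e.
[[dax brell] zib]: functor zib : (e → (t → e)), argument [dax brell] : e; result (t → e).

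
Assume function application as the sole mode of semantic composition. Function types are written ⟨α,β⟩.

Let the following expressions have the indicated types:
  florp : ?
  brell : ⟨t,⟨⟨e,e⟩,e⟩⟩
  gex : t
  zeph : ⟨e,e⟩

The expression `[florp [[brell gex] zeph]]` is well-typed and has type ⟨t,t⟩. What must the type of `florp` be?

[florp [[brell gex] zeph]] must have type ⟨t,t⟩. The sister [[brell gex] zeph] has type e; that is not a function onto ⟨t,t⟩, so florp must be the functor, of type ⟨e,⟨t,t⟩⟩.

⟨e,⟨t,t⟩⟩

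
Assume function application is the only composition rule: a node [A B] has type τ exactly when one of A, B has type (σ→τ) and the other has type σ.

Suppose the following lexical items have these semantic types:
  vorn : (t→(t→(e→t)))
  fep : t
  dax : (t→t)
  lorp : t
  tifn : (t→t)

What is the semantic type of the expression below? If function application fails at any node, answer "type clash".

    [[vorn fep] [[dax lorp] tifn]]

[vorn fep]: vorn is (t→(t→(e→t))), fep is t; result (t→(e→t)).
[dax lorp]: dax is (t→t), lorp is t; result t.
[[dax lorp] tifn]: tifn is (t→t), [dax lorp] is t; result t.
[[vorn fep] [[dax lorp] tifn]]: [vorn fep] is (t→(e→t)), [[dax lorp] tifn] is t; result (e→t).

(e→t)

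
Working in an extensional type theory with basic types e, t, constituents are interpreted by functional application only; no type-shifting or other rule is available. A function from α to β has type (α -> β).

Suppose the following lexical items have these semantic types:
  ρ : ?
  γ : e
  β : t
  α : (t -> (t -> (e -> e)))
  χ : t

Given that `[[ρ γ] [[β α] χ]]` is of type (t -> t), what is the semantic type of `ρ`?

[[ρ γ] [[β α] χ]] must have type (t -> t). The sister [[β α] χ] has type (e -> e); that is not a function onto (t -> t), so [ρ γ] must be the functor, of type ((e -> e) -> (t -> t)).
[ρ γ] must have type ((e -> e) -> (t -> t)). The sister γ has type e; that is not a function onto ((e -> e) -> (t -> t)), so ρ must be the functor, of type (e -> ((e -> e) -> (t -> t))).

(e -> ((e -> e) -> (t -> t)))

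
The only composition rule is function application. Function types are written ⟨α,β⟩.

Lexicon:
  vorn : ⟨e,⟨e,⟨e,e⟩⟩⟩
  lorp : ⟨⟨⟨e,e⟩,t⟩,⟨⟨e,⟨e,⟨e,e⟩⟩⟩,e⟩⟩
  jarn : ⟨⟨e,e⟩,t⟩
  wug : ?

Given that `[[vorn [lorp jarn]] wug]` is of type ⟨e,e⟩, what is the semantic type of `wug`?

[[vorn [lorp jarn]] wug] must have type ⟨e,e⟩. The sister [vorn [lorp jarn]] has type e; that is not a function onto ⟨e,e⟩, so wug must be the functor, of type ⟨e,⟨e,e⟩⟩.

⟨e,⟨e,e⟩⟩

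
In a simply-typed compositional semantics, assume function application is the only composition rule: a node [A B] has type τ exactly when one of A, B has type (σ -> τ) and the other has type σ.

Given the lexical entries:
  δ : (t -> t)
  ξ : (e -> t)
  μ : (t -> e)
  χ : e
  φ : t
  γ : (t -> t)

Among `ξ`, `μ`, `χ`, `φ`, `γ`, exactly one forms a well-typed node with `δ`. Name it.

ξ : (e -> t) — neither side's domain matches the other.
μ : (t -> e) — neither side's domain matches the other.
χ : e — neither side's domain matches the other.
φ — combines: δ : (t -> t) takes φ : t as argument, giving t.
γ : (t -> t) — neither side's domain matches the other.

φ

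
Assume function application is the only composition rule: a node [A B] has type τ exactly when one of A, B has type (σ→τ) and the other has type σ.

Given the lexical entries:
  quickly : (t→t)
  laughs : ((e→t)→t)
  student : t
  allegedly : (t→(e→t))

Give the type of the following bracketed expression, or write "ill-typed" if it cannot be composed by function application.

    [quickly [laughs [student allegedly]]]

[student allegedly]: (t→(e→t)) applied to t yields (e→t).
[laughs [student allegedly]]: ((e→t)→t) applied to (e→t) yields t.
[quickly [laughs [student allegedly]]]: (t→t) applied to t yields t.

t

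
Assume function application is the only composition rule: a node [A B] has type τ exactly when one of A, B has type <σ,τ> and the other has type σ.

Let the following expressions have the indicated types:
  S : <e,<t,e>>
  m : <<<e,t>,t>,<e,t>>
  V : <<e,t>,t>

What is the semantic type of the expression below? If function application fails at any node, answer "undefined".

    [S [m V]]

undefined

[m V]: functor m : <<<e,t>,t>,<e,t>>, argument V : <<e,t>,t>; result <e,t>.
At [S [m V]]: neither <e,<t,e>> nor <e,t> can take the other as argument; the node is ill-typed.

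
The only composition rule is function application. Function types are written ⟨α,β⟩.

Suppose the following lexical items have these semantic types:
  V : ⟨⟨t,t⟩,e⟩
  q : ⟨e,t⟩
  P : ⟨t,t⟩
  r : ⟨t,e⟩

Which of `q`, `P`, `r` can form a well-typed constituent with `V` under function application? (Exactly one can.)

q : ⟨e,t⟩ — does not combine with V.
P — combines: V : ⟨⟨t,t⟩,e⟩ takes P : ⟨t,t⟩ as argument, giving e.
r : ⟨t,e⟩ — does not combine with V.

P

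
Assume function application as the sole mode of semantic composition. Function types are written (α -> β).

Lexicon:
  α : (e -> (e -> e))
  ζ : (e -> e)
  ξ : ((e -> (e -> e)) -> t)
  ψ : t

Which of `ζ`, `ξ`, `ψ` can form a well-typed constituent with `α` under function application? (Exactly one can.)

ξ

ζ : (e -> e) — does not combine with α.
ξ — combines: ξ : ((e -> (e -> e)) -> t) takes α : (e -> (e -> e)) as argument, giving t.
ψ : t — does not combine with α.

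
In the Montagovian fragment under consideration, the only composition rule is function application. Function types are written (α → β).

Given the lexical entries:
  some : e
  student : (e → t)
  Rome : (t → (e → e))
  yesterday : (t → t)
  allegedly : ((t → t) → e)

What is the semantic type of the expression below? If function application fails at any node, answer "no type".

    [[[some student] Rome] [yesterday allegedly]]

e

[some student]: functor student : (e → t), argument some : e; result t.
[[some student] Rome]: functor Rome : (t → (e → e)), argument [some student] : t; result (e → e).
[yesterday allegedly]: functor allegedly : ((t → t) → e), argument yesterday : (t → t); result e.
[[[some student] Rome] [yesterday allegedly]]: functor [[some student] Rome] : (e → e), argument [yesterday allegedly] : e; result e.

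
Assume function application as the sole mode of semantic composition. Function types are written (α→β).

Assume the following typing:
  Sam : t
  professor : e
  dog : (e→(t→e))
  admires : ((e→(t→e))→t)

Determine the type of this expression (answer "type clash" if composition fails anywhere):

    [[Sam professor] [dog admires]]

type clash

At [Sam professor]: neither t nor e can take the other as argument; the node is ill-typed.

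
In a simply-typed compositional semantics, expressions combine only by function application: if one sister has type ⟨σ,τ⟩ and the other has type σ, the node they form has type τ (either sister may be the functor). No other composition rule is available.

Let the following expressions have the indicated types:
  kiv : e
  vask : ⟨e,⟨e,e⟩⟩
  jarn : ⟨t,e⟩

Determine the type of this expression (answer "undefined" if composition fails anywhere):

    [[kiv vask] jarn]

undefined

[kiv vask] — vask of type ⟨e,⟨e,e⟩⟩ combines with kiv of type e: type ⟨e,e⟩.
[[kiv vask] jarn]: ⟨e,e⟩ and ⟨t,e⟩ cannot combine by function application — type clash.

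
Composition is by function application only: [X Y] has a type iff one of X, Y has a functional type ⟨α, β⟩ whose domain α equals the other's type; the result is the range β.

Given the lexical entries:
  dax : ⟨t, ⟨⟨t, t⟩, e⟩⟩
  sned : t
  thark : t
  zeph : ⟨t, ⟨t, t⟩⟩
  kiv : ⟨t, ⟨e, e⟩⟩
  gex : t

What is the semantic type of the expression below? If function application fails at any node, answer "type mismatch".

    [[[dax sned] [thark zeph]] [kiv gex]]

[dax sned]: dax is ⟨t, ⟨⟨t, t⟩, e⟩⟩, sned is t; result ⟨⟨t, t⟩, e⟩.
[thark zeph]: zeph is ⟨t, ⟨t, t⟩⟩, thark is t; result ⟨t, t⟩.
[[dax sned] [thark zeph]]: [dax sned] is ⟨⟨t, t⟩, e⟩, [thark zeph] is ⟨t, t⟩; result e.
[kiv gex]: kiv is ⟨t, ⟨e, e⟩⟩, gex is t; result ⟨e, e⟩.
[[[dax sned] [thark zeph]] [kiv gex]]: [kiv gex] is ⟨e, e⟩, [[dax sned] [thark zeph]] is e; result e.

e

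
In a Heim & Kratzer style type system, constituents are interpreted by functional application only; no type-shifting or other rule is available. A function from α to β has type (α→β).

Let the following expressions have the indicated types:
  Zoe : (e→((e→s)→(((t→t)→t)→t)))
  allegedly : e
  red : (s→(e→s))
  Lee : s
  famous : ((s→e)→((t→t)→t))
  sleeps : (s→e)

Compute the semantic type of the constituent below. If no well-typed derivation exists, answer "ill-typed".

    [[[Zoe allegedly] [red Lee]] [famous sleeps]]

t

At [Zoe allegedly], Zoe : (e→((e→s)→(((t→t)→t)→t))) takes allegedly : e, giving ((e→s)→(((t→t)→t)→t)).
At [red Lee], red : (s→(e→s)) takes Lee : s, giving (e→s).
At [[Zoe allegedly] [red Lee]], [Zoe allegedly] : ((e→s)→(((t→t)→t)→t)) takes [red Lee] : (e→s), giving (((t→t)→t)→t).
At [famous sleeps], famous : ((s→e)→((t→t)→t)) takes sleeps : (s→e), giving ((t→t)→t).
At [[[Zoe allegedly] [red Lee]] [famous sleeps]], [[Zoe allegedly] [red Lee]] : (((t→t)→t)→t) takes [famous sleeps] : ((t→t)→t), giving t.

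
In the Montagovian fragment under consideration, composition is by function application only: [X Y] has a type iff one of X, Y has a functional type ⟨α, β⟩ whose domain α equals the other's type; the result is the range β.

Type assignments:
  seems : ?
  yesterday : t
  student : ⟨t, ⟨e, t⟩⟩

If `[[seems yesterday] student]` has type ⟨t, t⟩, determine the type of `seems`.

⟨t, ⟨⟨t, ⟨e, t⟩⟩, ⟨t, t⟩⟩⟩

[[seems yesterday] student] is required to be ⟨t, t⟩. student : ⟨t, ⟨e, t⟩⟩ cannot yield ⟨t, t⟩ as functor, so [seems yesterday] : ⟨⟨t, ⟨e, t⟩⟩, ⟨t, t⟩⟩.
[seems yesterday] is required to be ⟨⟨t, ⟨e, t⟩⟩, ⟨t, t⟩⟩. yesterday : t cannot yield ⟨⟨t, ⟨e, t⟩⟩, ⟨t, t⟩⟩ as functor, so seems : ⟨t, ⟨⟨t, ⟨e, t⟩⟩, ⟨t, t⟩⟩⟩.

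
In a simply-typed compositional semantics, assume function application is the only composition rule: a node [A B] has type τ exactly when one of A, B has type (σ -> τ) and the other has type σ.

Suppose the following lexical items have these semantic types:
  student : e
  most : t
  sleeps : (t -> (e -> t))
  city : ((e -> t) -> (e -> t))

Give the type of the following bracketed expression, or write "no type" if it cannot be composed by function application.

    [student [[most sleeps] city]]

t

[most sleeps]: (t -> (e -> t)) applied to t yields (e -> t).
[[most sleeps] city]: ((e -> t) -> (e -> t)) applied to (e -> t) yields (e -> t).
[student [[most sleeps] city]]: (e -> t) applied to e yields t.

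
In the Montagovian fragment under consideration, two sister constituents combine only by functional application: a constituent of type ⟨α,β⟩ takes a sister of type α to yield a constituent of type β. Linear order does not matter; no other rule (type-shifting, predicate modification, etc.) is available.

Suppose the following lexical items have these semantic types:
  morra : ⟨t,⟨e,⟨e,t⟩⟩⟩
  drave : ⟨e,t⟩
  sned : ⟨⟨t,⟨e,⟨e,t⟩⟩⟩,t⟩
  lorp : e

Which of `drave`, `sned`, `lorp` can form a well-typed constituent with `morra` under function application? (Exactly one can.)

sned

drave : ⟨e,t⟩ — does not combine with morra.
sned — combines: sned : ⟨⟨t,⟨e,⟨e,t⟩⟩⟩,t⟩ takes morra : ⟨t,⟨e,⟨e,t⟩⟩⟩ as argument, giving t.
lorp : e — does not combine with morra.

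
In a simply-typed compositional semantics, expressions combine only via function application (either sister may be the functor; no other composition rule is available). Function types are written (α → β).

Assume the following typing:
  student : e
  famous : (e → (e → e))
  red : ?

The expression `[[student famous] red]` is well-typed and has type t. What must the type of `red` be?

[[student famous] red] must have type t. The sister [student famous] has type (e → e); that is not a function onto t, so red must be the functor, of type ((e → e) → t).

((e → e) → t)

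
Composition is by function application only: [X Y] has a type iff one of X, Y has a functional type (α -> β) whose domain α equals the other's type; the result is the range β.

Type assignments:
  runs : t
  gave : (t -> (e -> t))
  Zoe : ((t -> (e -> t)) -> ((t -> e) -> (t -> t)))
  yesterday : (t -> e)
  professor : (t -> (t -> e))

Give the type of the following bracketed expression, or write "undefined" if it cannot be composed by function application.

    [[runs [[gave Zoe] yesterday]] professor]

(t -> e)

[gave Zoe] — Zoe of type ((t -> (e -> t)) -> ((t -> e) -> (t -> t))) combines with gave of type (t -> (e -> t)): type ((t -> e) -> (t -> t)).
[[gave Zoe] yesterday] — [gave Zoe] of type ((t -> e) -> (t -> t)) combines with yesterday of type (t -> e): type (t -> t).
[runs [[gave Zoe] yesterday]] — [[gave Zoe] yesterday] of type (t -> t) combines with runs of type t: type t.
[[runs [[gave Zoe] yesterday]] professor] — professor of type (t -> (t -> e)) combines with [runs [[gave Zoe] yesterday]] of type t: type (t -> e).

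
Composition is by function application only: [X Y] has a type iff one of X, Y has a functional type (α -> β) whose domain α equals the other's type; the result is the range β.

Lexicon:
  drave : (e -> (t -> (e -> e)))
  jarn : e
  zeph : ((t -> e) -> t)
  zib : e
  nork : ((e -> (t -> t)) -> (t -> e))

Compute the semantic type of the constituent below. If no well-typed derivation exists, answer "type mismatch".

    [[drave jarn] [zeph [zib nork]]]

type mismatch

[drave jarn]: (e -> (t -> (e -> e))) applied to e yields (t -> (e -> e)).
[zib nork]: e and ((e -> (t -> t)) -> (t -> e)) cannot combine by function application — type clash.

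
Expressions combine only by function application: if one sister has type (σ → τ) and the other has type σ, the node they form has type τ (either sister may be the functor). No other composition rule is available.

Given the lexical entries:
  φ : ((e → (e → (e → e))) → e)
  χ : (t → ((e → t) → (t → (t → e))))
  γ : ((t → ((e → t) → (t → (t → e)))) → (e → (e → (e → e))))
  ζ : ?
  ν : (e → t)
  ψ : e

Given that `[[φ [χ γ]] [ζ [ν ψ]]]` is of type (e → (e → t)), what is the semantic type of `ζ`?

[[φ [χ γ]] [ζ [ν ψ]]] is required to be (e → (e → t)). [φ [χ γ]] : e cannot yield (e → (e → t)) as functor, so [ζ [ν ψ]] : (e → (e → (e → t))).
[ζ [ν ψ]] is required to be (e → (e → (e → t))). [ν ψ] : t cannot yield (e → (e → (e → t))) as functor, so ζ : (t → (e → (e → (e → t)))).

(t → (e → (e → (e → t))))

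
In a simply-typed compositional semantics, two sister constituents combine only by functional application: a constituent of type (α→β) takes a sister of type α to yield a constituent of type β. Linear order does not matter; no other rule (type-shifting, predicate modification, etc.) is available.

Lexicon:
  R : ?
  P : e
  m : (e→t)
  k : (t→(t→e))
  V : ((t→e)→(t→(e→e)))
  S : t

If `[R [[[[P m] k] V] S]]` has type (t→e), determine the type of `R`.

At [R [[[[P m] k] V] S]] (required: (t→e)): [[[[P m] k] V] S] is (e→e), which is not a function with range (t→e); hence R is the functor — type ((e→e)→(t→e)).

((e→e)→(t→e))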